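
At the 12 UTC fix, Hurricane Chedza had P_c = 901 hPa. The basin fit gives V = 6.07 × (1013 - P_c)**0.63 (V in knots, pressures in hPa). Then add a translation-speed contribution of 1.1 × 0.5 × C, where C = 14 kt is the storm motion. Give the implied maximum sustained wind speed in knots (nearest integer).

126 kt

ΔP = 1013 − 901 = 112 hPa.
112^0.63 ≈ 19.544.
V ≈ 6.07 × 19.544 ≈ 118.6 kt.
Translation term: 1.1 × 0.5 × 14 = 7.7 kt.
Corrected V ≈ 126.3 kt → 126 kt.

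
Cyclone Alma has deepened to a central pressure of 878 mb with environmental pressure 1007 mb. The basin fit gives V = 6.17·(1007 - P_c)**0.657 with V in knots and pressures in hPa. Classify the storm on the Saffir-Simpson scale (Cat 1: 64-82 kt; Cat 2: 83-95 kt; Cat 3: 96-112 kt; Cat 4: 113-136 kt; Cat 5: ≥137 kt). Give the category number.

5

ΔP = 1007 − 878 = 129 mb.
V ≈ 6.17 × 129^0.657 = 6.17 × 24.36 ≈ 150 kt.
150 kt falls in the Category 5 band.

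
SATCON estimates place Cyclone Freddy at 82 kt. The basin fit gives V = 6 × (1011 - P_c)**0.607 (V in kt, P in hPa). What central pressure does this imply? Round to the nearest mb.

937 mb

ΔP = (V / 6)^(1/0.607) = (82/6)^1.647.
82/6 = 13.667; 13.667^1.647 ≈ 74.29 mb.
P_c = 1011 − 74.29 = 936.71 ≈ 937 mb.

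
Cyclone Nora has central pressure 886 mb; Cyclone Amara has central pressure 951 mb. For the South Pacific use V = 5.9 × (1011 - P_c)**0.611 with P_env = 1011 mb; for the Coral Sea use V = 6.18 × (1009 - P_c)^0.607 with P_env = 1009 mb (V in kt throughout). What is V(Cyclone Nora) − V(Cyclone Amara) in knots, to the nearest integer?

40 kt

Cyclone Nora: ΔP = 125; V ≈ 5.9 × 125^0.611 ≈ 112.74 kt.
Cyclone Amara: ΔP = 58; V ≈ 6.18 × 58^0.607 ≈ 72.68 kt.
Difference ≈ 112.74 − 72.68 = 40.06 → 40 kt.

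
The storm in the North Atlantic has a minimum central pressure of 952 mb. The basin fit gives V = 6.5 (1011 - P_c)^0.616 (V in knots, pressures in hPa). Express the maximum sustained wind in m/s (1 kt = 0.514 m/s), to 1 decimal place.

ΔP = 1011 − 952 = 59 mb.
V ≈ 6.5 × 59^0.616 = 6.5 × 12.327 ≈ 80.123 kt.
80.123 × 0.514 ≈ 41.18 m/s → 41.2 m/s.

41.2 m/s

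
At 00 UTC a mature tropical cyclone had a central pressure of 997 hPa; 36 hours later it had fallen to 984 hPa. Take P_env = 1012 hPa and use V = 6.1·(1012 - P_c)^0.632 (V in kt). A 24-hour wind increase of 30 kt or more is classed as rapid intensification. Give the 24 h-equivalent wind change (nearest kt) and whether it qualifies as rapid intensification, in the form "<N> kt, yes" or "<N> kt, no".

V₁: ΔP = 15, V ≈ 6.1 × 15^0.632 ≈ 33.78 kt.
V₂: ΔP = 28, V ≈ 6.1 × 28^0.632 ≈ 50.11 kt.
ΔV over 36 h = 16.33 kt → 24 h equivalent = 16.33 × 24/36 ≈ 10.89 kt.
11 kt < 30 kt ⇒ not rapid intensification.

11 kt, no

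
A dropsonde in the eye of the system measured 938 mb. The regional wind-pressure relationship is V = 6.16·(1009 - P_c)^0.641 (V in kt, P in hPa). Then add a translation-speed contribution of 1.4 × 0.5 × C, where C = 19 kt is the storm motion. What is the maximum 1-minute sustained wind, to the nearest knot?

ΔP = 1009 − 938 = 71 mb.
71^0.641 ≈ 15.369.
V ≈ 6.16 × 15.369 ≈ 94.7 kt.
Translation term: 1.4 × 0.5 × 19 = 13.3 kt.
Corrected V ≈ 108 kt → 108 kt.

108 kt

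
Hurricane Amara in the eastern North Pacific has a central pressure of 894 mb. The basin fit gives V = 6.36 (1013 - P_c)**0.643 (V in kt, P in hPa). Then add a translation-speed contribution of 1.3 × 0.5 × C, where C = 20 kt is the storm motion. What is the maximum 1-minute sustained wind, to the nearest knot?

ΔP = 1013 − 894 = 119 mb.
119^0.643 ≈ 21.606.
V ≈ 6.36 × 21.606 ≈ 137.4 kt.
Translation term: 1.3 × 0.5 × 20 = 13 kt.
Corrected V ≈ 150.4 kt → 150 kt.

150 kt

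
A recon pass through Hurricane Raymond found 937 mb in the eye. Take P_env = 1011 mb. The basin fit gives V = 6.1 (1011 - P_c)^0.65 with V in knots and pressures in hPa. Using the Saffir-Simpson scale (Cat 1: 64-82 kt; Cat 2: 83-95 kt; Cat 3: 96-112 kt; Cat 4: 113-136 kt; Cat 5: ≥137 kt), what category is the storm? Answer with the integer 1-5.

3

ΔP = 1011 − 937 = 74 mb.
V ≈ 6.1 × 74^0.65 = 6.1 × 16.41 ≈ 100 kt.
100 kt falls in the Category 3 band.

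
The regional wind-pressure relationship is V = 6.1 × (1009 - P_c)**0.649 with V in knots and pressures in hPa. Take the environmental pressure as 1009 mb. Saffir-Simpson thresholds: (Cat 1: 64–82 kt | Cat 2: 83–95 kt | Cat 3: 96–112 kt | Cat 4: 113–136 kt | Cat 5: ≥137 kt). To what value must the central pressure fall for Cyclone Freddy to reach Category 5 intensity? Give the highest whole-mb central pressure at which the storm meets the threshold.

Category 5 begins at V = 137 kt.
Required ΔP = (137/6.1)^(1/0.649) = 22.459^1.541 ≈ 120.86 mb.
P_c ≤ 1009 − 120.86 = 888.14, so the highest integer P_c is 888 mb.

888 mb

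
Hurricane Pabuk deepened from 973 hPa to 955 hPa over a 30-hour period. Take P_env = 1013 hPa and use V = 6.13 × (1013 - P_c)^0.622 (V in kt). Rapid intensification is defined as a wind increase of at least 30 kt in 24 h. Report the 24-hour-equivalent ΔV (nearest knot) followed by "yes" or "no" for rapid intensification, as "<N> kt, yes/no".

V₁: ΔP = 40, V ≈ 6.13 × 40^0.622 ≈ 60.81 kt.
V₂: ΔP = 58, V ≈ 6.13 × 58^0.622 ≈ 76.61 kt.
ΔV over 30 h = 15.80 kt → 24 h equivalent = 15.80 × 24/30 ≈ 12.64 kt.
13 kt < 30 kt ⇒ not rapid intensification.

13 kt, no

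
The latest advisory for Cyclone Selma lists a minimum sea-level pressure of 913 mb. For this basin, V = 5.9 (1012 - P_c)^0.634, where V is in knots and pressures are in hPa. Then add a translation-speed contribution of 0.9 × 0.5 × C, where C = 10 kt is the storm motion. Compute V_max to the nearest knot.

113 kt

ΔP = 1012 − 913 = 99 mb.
99^0.634 ≈ 18.418.
V ≈ 5.9 × 18.418 ≈ 108.7 kt.
Translation term: 0.9 × 0.5 × 10 = 4.5 kt.
Corrected V ≈ 113.2 kt → 113 kt.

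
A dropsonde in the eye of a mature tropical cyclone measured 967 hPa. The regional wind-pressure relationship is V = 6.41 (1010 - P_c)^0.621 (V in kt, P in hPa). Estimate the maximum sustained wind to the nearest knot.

ΔP = 1010 − 967 = 43 hPa.
43^0.621 ≈ 10.337.
V ≈ 6.41 × 10.337 ≈ 66.3 kt.

66 kt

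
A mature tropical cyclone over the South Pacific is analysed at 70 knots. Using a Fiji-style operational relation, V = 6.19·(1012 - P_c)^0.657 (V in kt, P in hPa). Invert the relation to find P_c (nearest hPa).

972 hPa

ΔP = (V / 6.19)^(1/0.657) = (70/6.19)^1.522.
70/6.19 = 11.309; 11.309^1.522 ≈ 40.12 hPa.
P_c = 1012 − 40.12 = 971.88 ≈ 972 hPa.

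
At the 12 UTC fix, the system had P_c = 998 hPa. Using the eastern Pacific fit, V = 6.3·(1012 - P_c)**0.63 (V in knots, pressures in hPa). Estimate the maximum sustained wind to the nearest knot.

ΔP = 1012 − 998 = 14 hPa.
14^0.63 ≈ 5.273.
V ≈ 6.3 × 5.273 ≈ 33.2 kt.

33 kt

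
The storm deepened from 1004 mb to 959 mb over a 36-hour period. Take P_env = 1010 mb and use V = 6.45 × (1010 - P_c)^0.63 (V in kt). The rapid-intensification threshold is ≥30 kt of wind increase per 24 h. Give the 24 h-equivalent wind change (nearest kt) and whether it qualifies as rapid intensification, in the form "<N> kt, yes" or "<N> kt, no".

38 kt, yes

V₁: ΔP = 6, V ≈ 6.45 × 6^0.63 ≈ 19.94 kt.
V₂: ΔP = 51, V ≈ 6.45 × 51^0.63 ≈ 76.79 kt.
ΔV over 36 h = 56.85 kt → 24 h equivalent = 56.85 × 24/36 ≈ 37.90 kt.
38 kt ≥ 30 kt ⇒ rapid intensification.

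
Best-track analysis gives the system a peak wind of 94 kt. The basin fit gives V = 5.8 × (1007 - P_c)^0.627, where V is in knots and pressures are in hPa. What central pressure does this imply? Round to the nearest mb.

922 mb

ΔP = (V / 5.8)^(1/0.627) = (94/5.8)^1.595.
94/5.8 = 16.207; 16.207^1.595 ≈ 84.99 mb.
P_c = 1007 − 84.99 = 922.01 ≈ 922 mb.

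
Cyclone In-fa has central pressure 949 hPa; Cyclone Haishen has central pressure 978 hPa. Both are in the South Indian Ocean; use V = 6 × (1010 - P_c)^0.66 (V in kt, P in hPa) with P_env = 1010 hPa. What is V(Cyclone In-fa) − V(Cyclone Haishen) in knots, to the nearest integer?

31 kt

Cyclone In-fa: ΔP = 61; V ≈ 6 × 61^0.66 ≈ 90.46 kt.
Cyclone Haishen: ΔP = 32; V ≈ 6 × 32^0.66 ≈ 59.09 kt.
Difference ≈ 90.46 − 59.09 = 31.37 → 31 kt.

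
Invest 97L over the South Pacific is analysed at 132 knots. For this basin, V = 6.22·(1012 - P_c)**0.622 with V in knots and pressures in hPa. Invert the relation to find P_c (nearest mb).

876 mb

ΔP = (V / 6.22)^(1/0.622) = (132/6.22)^1.608.
132/6.22 = 21.222; 21.222^1.608 ≈ 135.86 mb.
P_c = 1012 − 135.86 = 876.14 ≈ 876 mb.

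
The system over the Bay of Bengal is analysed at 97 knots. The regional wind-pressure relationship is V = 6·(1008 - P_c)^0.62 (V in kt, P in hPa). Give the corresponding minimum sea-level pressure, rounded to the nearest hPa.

ΔP = (V / 6)^(1/0.62) = (97/6)^1.613.
97/6 = 16.167; 16.167^1.613 ≈ 89.00 hPa.
P_c = 1008 − 89.00 = 919.00 ≈ 919 hPa.

919 hPa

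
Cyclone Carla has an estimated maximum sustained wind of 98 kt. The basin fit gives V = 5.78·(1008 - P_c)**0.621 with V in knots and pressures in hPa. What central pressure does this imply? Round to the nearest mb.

ΔP = (V / 5.78)^(1/0.621) = (98/5.78)^1.610.
98/5.78 = 16.955; 16.955^1.610 ≈ 95.40 mb.
P_c = 1008 − 95.40 = 912.60 ≈ 913 mb.

913 mb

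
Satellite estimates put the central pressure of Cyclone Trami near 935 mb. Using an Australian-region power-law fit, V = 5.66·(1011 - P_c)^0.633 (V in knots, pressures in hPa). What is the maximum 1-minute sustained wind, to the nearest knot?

88 kt

ΔP = 1011 − 935 = 76 mb.
76^0.633 ≈ 15.508.
V ≈ 5.66 × 15.508 ≈ 87.8 kt.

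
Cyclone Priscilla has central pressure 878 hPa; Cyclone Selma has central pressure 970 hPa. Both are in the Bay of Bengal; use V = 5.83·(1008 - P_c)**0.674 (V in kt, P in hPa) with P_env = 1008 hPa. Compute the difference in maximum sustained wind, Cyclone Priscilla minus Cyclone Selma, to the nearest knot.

87 kt

Cyclone Priscilla: ΔP = 130; V ≈ 5.83 × 130^0.674 ≈ 155.05 kt.
Cyclone Selma: ΔP = 38; V ≈ 5.83 × 38^0.674 ≈ 67.68 kt.
Difference ≈ 155.05 − 67.68 = 87.37 → 87 kt.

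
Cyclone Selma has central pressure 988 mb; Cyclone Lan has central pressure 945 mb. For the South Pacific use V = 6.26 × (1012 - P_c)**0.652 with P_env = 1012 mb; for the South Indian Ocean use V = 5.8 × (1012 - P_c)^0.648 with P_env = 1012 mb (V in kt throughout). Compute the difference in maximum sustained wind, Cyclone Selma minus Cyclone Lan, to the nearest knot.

-39 kt

Cyclone Selma: ΔP = 24; V ≈ 6.26 × 24^0.652 ≈ 49.71 kt.
Cyclone Lan: ΔP = 67; V ≈ 5.8 × 67^0.648 ≈ 88.46 kt.
Difference ≈ 49.71 − 88.46 = -38.75 → -39 kt.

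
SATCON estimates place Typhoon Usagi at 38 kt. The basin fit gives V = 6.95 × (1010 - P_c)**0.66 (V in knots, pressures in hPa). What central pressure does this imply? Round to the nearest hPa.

997 hPa

ΔP = (V / 6.95)^(1/0.66) = (38/6.95)^1.515.
38/6.95 = 5.468; 5.468^1.515 ≈ 13.12 hPa.
P_c = 1010 − 13.12 = 996.88 ≈ 997 hPa.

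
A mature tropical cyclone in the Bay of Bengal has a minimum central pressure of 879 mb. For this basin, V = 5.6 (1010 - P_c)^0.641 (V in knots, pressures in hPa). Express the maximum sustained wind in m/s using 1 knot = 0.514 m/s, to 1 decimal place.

ΔP = 1010 − 879 = 131 mb.
V ≈ 5.6 × 131^0.641 = 5.6 × 22.760 ≈ 127.456 kt.
127.456 × 0.514 ≈ 65.51 m/s → 65.5 m/s.

65.5 m/s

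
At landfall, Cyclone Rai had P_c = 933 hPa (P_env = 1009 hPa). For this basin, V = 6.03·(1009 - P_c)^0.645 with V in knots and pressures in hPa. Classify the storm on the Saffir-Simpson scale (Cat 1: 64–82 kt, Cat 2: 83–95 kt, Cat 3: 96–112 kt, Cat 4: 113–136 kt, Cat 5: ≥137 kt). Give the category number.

ΔP = 1009 − 933 = 76 hPa.
V ≈ 6.03 × 76^0.645 = 6.03 × 16.34 ≈ 99 kt.
99 kt falls in the Category 3 band.

3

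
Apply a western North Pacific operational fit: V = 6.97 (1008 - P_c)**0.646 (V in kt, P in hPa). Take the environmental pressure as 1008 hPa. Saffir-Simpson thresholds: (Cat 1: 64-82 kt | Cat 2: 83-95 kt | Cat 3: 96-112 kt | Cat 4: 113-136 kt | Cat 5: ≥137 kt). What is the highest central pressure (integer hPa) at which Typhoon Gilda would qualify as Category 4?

933 hPa

Category 4 begins at V = 113 kt.
Required ΔP = (113/6.97)^(1/0.646) = 16.212^1.548 ≈ 74.61 hPa.
P_c ≤ 1008 − 74.61 = 933.39, so the highest integer P_c is 933 hPa.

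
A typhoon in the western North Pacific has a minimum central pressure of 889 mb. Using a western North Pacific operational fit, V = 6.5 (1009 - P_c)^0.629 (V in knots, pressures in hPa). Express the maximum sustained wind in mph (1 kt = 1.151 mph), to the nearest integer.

152 mph

ΔP = 1009 − 889 = 120 mb.
V ≈ 6.5 × 120^0.629 = 6.5 × 20.314 ≈ 132.044 kt.
132.044 × 1.151 ≈ 151.98 mph → 152 mph.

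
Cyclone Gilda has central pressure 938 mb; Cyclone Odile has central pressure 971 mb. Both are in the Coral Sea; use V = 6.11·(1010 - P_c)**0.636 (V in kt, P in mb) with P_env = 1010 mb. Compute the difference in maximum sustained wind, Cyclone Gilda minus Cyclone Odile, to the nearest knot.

30 kt

Cyclone Gilda: ΔP = 72; V ≈ 6.11 × 72^0.636 ≈ 92.75 kt.
Cyclone Odile: ΔP = 39; V ≈ 6.11 × 39^0.636 ≈ 62.80 kt.
Difference ≈ 92.75 − 62.80 = 29.95 → 30 kt.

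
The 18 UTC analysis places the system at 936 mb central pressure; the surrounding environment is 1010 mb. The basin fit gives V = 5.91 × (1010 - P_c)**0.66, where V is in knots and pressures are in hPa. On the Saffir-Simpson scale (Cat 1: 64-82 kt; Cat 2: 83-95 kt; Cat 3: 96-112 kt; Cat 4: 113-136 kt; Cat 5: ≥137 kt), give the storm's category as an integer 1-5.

3

ΔP = 1010 − 936 = 74 mb.
V ≈ 5.91 × 74^0.66 = 5.91 × 17.13 ≈ 101 kt.
101 kt falls in the Category 3 band.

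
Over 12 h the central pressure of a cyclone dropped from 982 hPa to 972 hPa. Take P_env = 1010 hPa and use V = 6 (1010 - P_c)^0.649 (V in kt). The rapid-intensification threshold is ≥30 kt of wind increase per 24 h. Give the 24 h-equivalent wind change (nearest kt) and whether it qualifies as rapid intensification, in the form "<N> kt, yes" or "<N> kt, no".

V₁: ΔP = 28, V ≈ 6 × 28^0.649 ≈ 52.16 kt.
V₂: ΔP = 38, V ≈ 6 × 38^0.649 ≈ 63.60 kt.
ΔV over 12 h = 11.44 kt → 24 h equivalent = 11.44 × 24/12 ≈ 22.88 kt.
23 kt < 30 kt ⇒ not rapid intensification.

23 kt, no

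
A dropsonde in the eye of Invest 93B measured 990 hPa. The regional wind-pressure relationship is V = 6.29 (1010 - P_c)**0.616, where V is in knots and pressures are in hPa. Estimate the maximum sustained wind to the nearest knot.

ΔP = 1010 − 990 = 20 hPa.
20^0.616 ≈ 6.330.
V ≈ 6.29 × 6.330 ≈ 39.8 kt.

40 kt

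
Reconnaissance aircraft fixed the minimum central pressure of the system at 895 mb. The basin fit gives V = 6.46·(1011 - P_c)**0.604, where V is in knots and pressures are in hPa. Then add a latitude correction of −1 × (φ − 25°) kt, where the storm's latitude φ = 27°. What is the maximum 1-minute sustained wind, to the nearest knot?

112 kt

ΔP = 1011 − 895 = 116 mb.
116^0.604 ≈ 17.658.
V ≈ 6.46 × 17.658 ≈ 114.1 kt.
Latitude correction: −1 × (27 − 25) = -2 kt.
Corrected V ≈ 112.1 kt → 112 kt.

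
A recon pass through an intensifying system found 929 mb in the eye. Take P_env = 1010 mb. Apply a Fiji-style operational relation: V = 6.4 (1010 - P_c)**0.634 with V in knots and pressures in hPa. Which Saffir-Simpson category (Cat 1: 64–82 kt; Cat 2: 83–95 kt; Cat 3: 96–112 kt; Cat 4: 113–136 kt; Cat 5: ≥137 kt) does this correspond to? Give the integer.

ΔP = 1010 − 929 = 81 mb.
V ≈ 6.4 × 81^0.634 = 6.4 × 16.22 ≈ 104 kt.
104 kt falls in the Category 3 band.

3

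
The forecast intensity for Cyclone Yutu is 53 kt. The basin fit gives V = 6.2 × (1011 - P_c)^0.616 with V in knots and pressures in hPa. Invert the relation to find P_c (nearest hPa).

978 hPa

ΔP = (V / 6.2)^(1/0.616) = (53/6.2)^1.623.
53/6.2 = 8.548; 8.548^1.623 ≈ 32.57 hPa.
P_c = 1011 − 32.57 = 978.43 ≈ 978 hPa.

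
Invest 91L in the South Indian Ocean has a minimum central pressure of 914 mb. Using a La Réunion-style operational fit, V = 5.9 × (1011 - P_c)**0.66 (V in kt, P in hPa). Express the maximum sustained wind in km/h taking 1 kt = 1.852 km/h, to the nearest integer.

ΔP = 1011 − 914 = 97 mb.
V ≈ 5.9 × 97^0.66 = 5.9 × 20.477 ≈ 120.815 kt.
120.815 × 1.852 ≈ 223.75 km/h → 224 km/h.

224 km/h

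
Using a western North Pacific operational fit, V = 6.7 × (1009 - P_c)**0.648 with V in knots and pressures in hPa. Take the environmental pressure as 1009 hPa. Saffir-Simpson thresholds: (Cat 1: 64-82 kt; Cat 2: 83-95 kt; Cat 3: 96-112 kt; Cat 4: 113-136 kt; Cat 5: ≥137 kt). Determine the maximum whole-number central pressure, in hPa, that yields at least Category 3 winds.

Category 3 begins at V = 96 kt.
Required ΔP = (96/6.7)^(1/0.648) = 14.328^1.543 ≈ 60.85 hPa.
P_c ≤ 1009 − 60.85 = 948.15, so the highest integer P_c is 948 hPa.

948 hPa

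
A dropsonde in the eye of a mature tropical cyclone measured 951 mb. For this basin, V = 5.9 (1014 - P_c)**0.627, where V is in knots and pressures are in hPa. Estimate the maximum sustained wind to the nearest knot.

ΔP = 1014 − 951 = 63 mb.
63^0.627 ≈ 13.433.
V ≈ 5.9 × 13.433 ≈ 79.3 kt.

79 kt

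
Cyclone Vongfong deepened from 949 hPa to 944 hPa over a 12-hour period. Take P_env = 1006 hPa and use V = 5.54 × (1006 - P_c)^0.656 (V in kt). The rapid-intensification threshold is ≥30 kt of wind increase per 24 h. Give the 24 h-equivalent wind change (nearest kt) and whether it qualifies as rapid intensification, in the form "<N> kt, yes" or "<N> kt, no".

V₁: ΔP = 57, V ≈ 5.54 × 57^0.656 ≈ 78.59 kt.
V₂: ΔP = 62, V ≈ 5.54 × 62^0.656 ≈ 83.05 kt.
ΔV over 12 h = 4.46 kt → 24 h equivalent = 4.46 × 24/12 ≈ 8.92 kt.
9 kt < 30 kt ⇒ not rapid intensification.

9 kt, no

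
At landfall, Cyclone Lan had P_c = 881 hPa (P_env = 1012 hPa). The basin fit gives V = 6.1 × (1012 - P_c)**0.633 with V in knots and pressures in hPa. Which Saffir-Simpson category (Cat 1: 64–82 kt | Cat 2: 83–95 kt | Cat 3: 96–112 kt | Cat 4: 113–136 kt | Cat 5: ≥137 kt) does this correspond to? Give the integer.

4

ΔP = 1012 − 881 = 131 hPa.
V ≈ 6.1 × 131^0.633 = 6.1 × 21.89 ≈ 134 kt.
134 kt falls in the Category 4 band.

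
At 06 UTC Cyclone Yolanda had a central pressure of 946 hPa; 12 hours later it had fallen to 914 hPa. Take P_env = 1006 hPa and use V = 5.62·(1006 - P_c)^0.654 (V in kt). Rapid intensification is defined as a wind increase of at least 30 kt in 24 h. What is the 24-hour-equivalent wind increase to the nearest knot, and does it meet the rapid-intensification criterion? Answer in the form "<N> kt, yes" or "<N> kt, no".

53 kt, yes

V₁: ΔP = 60, V ≈ 5.62 × 60^0.654 ≈ 81.78 kt.
V₂: ΔP = 92, V ≈ 5.62 × 92^0.654 ≈ 108.16 kt.
ΔV over 12 h = 26.38 kt → 24 h equivalent = 26.38 × 24/12 ≈ 52.76 kt.
53 kt ≥ 30 kt ⇒ rapid intensification.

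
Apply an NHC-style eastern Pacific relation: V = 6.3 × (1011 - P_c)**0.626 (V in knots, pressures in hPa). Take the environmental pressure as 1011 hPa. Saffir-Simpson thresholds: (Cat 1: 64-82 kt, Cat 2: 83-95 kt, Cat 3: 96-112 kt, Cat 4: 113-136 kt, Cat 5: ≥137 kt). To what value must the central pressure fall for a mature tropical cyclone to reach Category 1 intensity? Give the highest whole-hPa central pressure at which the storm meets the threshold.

Category 1 begins at V = 64 kt.
Required ΔP = (64/6.3)^(1/0.626) = 10.159^1.597 ≈ 40.59 hPa.
P_c ≤ 1011 − 40.59 = 970.41, so the highest integer P_c is 970 hPa.

970 hPa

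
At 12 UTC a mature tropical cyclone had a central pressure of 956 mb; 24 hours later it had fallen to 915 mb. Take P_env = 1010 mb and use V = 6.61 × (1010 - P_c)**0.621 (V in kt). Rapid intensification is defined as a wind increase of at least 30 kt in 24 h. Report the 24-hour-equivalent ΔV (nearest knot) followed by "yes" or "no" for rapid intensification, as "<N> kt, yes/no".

33 kt, yes

V₁: ΔP = 54, V ≈ 6.61 × 54^0.621 ≈ 78.71 kt.
V₂: ΔP = 95, V ≈ 6.61 × 95^0.621 ≈ 111.78 kt.
ΔV over 24 h = 33.07 kt → 24 h equivalent = 33.07 × 24/24 ≈ 33.07 kt.
33 kt ≥ 30 kt ⇒ rapid intensification.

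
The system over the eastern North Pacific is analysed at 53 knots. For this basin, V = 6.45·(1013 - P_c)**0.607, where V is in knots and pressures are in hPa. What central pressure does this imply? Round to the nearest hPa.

ΔP = (V / 6.45)^(1/0.607) = (53/6.45)^1.647.
53/6.45 = 8.217; 8.217^1.647 ≈ 32.13 hPa.
P_c = 1013 − 32.13 = 980.87 ≈ 981 hPa.

981 hPa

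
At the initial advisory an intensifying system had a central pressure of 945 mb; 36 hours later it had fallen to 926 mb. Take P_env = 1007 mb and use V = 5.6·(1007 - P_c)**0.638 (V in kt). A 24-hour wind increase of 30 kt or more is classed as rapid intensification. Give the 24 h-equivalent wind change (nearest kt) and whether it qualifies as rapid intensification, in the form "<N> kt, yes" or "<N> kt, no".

10 kt, no

V₁: ΔP = 62, V ≈ 5.6 × 62^0.638 ≈ 77.94 kt.
V₂: ΔP = 81, V ≈ 5.6 × 81^0.638 ≈ 92.43 kt.
ΔV over 36 h = 14.49 kt → 24 h equivalent = 14.49 × 24/36 ≈ 9.66 kt.
10 kt < 30 kt ⇒ not rapid intensification.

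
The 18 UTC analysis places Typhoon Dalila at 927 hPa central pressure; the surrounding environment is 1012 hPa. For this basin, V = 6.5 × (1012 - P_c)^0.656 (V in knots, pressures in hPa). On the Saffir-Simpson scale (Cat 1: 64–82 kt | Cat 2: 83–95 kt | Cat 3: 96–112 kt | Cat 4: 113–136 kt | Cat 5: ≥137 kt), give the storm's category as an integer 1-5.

ΔP = 1012 − 927 = 85 hPa.
V ≈ 6.5 × 85^0.656 = 6.5 × 18.44 ≈ 120 kt.
120 kt falls in the Category 4 band.

4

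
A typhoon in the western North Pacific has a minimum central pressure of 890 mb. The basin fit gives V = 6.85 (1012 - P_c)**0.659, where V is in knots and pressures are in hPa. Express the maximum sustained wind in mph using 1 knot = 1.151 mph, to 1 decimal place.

ΔP = 1012 − 890 = 122 mb.
V ≈ 6.85 × 122^0.659 = 6.85 × 23.709 ≈ 162.406 kt.
162.406 × 1.151 ≈ 186.93 mph → 186.9 mph.

186.9 mph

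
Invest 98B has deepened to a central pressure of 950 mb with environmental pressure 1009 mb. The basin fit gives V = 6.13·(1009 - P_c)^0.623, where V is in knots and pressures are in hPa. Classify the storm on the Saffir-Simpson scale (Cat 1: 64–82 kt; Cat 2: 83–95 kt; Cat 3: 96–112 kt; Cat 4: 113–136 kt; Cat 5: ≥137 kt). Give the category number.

ΔP = 1009 − 950 = 59 mb.
V ≈ 6.13 × 59^0.623 = 6.13 × 12.68 ≈ 78 kt.
78 kt falls in the Category 1 band.

1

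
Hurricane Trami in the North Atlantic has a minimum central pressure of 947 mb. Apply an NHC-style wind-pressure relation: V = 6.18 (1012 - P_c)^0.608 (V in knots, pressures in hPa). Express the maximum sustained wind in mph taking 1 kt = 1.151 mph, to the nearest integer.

ΔP = 1012 − 947 = 65 mb.
V ≈ 6.18 × 65^0.608 = 6.18 × 12.655 ≈ 78.206 kt.
78.206 × 1.151 ≈ 90.02 mph → 90 mph.

90 mph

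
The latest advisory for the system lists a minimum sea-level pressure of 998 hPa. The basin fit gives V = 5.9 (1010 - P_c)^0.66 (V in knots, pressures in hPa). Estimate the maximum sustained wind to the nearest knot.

30 kt

ΔP = 1010 − 998 = 12 hPa.
12^0.66 ≈ 5.155.
V ≈ 5.9 × 5.155 ≈ 30.4 kt.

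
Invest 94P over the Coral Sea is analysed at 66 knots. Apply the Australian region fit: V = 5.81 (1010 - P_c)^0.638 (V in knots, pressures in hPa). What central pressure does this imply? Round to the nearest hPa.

ΔP = (V / 5.81)^(1/0.638) = (66/5.81)^1.567.
66/5.81 = 11.360; 11.360^1.567 ≈ 45.10 hPa.
P_c = 1010 − 45.10 = 964.90 ≈ 965 hPa.

965 hPa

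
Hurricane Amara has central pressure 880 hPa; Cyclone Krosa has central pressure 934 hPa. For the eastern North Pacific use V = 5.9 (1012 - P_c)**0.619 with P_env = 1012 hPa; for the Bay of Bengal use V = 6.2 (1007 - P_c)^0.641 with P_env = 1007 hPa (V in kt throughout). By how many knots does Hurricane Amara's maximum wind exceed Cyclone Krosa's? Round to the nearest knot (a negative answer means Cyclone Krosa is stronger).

24 kt

Hurricane Amara: ΔP = 132; V ≈ 5.9 × 132^0.619 ≈ 121.20 kt.
Cyclone Krosa: ΔP = 73; V ≈ 6.2 × 73^0.641 ≈ 97.00 kt.
Difference ≈ 121.20 − 97.00 = 24.20 → 24 kt.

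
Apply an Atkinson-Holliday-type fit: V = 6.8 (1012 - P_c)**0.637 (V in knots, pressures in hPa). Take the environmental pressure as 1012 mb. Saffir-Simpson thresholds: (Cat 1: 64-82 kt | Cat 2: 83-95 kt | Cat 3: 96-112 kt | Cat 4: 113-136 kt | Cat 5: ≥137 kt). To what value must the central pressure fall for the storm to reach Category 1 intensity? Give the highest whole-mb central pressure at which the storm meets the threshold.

Category 1 begins at V = 64 kt.
Required ΔP = (64/6.8)^(1/0.637) = 9.412^1.570 ≈ 33.77 mb.
P_c ≤ 1012 − 33.77 = 978.23, so the highest integer P_c is 978 mb.

978 mb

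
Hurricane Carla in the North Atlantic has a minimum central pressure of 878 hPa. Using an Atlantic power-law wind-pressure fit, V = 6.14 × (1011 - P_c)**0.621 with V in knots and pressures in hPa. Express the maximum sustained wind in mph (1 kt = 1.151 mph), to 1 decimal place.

147.3 mph

ΔP = 1011 − 878 = 133 hPa.
V ≈ 6.14 × 133^0.621 = 6.14 × 20.841 ≈ 127.962 kt.
127.962 × 1.151 ≈ 147.28 mph → 147.3 mph.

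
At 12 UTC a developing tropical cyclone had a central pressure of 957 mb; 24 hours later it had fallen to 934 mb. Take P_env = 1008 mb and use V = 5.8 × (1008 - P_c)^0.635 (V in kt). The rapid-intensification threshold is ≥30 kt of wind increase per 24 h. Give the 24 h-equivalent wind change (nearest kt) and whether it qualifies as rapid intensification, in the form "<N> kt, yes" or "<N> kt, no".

19 kt, no

V₁: ΔP = 51, V ≈ 5.8 × 51^0.635 ≈ 70.43 kt.
V₂: ΔP = 74, V ≈ 5.8 × 74^0.635 ≈ 89.21 kt.
ΔV over 24 h = 18.78 kt → 24 h equivalent = 18.78 × 24/24 ≈ 18.78 kt.
19 kt < 30 kt ⇒ not rapid intensification.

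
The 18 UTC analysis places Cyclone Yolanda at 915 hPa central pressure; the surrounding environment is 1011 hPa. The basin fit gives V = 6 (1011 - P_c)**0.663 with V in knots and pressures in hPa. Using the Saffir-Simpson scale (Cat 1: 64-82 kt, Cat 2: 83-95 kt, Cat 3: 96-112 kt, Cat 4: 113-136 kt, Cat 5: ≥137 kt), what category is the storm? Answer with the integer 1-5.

4

ΔP = 1011 − 915 = 96 hPa.
V ≈ 6 × 96^0.663 = 6 × 20.62 ≈ 124 kt.
124 kt falls in the Category 4 band.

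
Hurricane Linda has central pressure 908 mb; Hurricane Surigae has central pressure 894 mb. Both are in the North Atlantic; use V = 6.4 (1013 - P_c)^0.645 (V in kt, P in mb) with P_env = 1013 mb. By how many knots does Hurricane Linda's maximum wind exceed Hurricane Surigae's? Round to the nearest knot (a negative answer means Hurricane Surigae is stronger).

Hurricane Linda: ΔP = 105; V ≈ 6.4 × 105^0.645 ≈ 128.78 kt.
Hurricane Surigae: ΔP = 119; V ≈ 6.4 × 119^0.645 ≈ 139.61 kt.
Difference ≈ 128.78 − 139.61 = -10.83 → -11 kt.

-11 kt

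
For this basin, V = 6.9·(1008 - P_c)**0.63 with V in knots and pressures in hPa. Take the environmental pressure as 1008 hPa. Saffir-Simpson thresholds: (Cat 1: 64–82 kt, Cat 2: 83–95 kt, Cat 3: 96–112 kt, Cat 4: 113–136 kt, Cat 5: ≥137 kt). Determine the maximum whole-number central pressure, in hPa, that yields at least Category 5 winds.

893 hPa

Category 5 begins at V = 137 kt.
Required ΔP = (137/6.9)^(1/0.63) = 19.855^1.587 ≈ 114.85 hPa.
P_c ≤ 1008 − 114.85 = 893.15, so the highest integer P_c is 893 hPa.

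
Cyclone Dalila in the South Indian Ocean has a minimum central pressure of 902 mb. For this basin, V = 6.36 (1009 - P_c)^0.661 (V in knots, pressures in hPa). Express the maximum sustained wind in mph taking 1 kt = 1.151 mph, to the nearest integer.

161 mph

ΔP = 1009 − 902 = 107 mb.
V ≈ 6.36 × 107^0.661 = 6.36 × 21.949 ≈ 139.598 kt.
139.598 × 1.151 ≈ 160.68 mph → 161 mph.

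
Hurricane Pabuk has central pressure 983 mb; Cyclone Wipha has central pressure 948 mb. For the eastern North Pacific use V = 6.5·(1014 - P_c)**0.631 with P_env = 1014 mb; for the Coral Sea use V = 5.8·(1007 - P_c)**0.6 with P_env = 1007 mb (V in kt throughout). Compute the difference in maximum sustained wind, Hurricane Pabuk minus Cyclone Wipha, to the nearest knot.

Hurricane Pabuk: ΔP = 31; V ≈ 6.5 × 31^0.631 ≈ 56.75 kt.
Cyclone Wipha: ΔP = 59; V ≈ 5.8 × 59^0.6 ≈ 66.98 kt.
Difference ≈ 56.75 − 66.98 = -10.23 → -10 kt.

-10 kt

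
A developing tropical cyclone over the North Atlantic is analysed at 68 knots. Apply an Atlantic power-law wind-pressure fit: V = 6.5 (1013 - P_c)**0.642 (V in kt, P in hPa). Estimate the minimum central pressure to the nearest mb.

974 mb

ΔP = (V / 6.5)^(1/0.642) = (68/6.5)^1.558.
68/6.5 = 10.462; 10.462^1.558 ≈ 38.74 mb.
P_c = 1013 − 38.74 = 974.26 ≈ 974 mb.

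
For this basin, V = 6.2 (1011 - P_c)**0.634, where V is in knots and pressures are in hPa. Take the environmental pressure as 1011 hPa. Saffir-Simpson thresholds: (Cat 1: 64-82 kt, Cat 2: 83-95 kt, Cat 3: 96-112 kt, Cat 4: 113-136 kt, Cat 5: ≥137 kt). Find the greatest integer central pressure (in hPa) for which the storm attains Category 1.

Category 1 begins at V = 64 kt.
Required ΔP = (64/6.2)^(1/0.634) = 10.323^1.577 ≈ 39.72 hPa.
P_c ≤ 1011 − 39.72 = 971.28, so the highest integer P_c is 971 hPa.

971 hPa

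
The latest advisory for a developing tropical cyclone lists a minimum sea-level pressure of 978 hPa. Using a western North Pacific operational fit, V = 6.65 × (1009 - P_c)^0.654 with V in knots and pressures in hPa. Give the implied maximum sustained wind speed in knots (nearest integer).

ΔP = 1009 − 978 = 31 hPa.
31^0.654 ≈ 9.448.
V ≈ 6.65 × 9.448 ≈ 62.8 kt.

63 kt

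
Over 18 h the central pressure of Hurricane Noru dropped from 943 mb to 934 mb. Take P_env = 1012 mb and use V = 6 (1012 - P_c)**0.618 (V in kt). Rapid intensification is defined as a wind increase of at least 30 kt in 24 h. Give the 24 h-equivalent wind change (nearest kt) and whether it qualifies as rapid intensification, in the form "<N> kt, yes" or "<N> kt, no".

9 kt, no

V₁: ΔP = 69, V ≈ 6 × 69^0.618 ≈ 82.14 kt.
V₂: ΔP = 78, V ≈ 6 × 78^0.618 ≈ 88.61 kt.
ΔV over 18 h = 6.47 kt → 24 h equivalent = 6.47 × 24/18 ≈ 8.63 kt.
9 kt < 30 kt ⇒ not rapid intensification.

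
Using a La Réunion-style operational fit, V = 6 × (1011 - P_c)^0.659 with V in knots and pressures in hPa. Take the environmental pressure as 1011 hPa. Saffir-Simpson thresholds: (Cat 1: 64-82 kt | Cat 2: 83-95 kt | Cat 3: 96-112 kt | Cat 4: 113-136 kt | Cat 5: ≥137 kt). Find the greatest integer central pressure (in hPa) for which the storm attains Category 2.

Category 2 begins at V = 83 kt.
Required ΔP = (83/6)^(1/0.659) = 13.833^1.517 ≈ 53.86 hPa.
P_c ≤ 1011 − 53.86 = 957.14, so the highest integer P_c is 957 hPa.

957 hPa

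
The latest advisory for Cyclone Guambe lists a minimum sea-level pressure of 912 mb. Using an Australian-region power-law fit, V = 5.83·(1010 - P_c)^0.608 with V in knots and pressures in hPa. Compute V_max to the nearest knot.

ΔP = 1010 − 912 = 98 mb.
98^0.608 ≈ 16.243.
V ≈ 5.83 × 16.243 ≈ 94.7 kt.

95 kt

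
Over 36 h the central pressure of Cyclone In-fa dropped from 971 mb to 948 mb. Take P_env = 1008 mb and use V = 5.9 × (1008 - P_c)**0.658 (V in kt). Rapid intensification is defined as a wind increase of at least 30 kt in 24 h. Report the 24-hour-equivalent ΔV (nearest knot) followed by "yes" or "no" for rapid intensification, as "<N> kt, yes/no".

V₁: ΔP = 37, V ≈ 5.9 × 37^0.658 ≈ 63.49 kt.
V₂: ΔP = 60, V ≈ 5.9 × 60^0.658 ≈ 87.27 kt.
ΔV over 36 h = 23.78 kt → 24 h equivalent = 23.78 × 24/36 ≈ 15.85 kt.
16 kt < 30 kt ⇒ not rapid intensification.

16 kt, no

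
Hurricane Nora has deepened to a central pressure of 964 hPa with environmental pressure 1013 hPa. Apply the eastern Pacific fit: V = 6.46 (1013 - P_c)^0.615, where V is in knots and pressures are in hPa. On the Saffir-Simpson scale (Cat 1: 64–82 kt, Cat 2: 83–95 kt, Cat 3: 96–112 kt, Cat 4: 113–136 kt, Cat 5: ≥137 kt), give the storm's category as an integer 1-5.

ΔP = 1013 − 964 = 49 hPa.
V ≈ 6.46 × 49^0.615 = 6.46 × 10.95 ≈ 71 kt.
71 kt falls in the Category 1 band.

1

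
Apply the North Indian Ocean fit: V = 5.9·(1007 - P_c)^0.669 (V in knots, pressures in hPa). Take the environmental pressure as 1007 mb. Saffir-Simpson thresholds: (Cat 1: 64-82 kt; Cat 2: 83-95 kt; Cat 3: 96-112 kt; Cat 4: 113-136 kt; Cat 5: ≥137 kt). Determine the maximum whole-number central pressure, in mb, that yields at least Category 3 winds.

Category 3 begins at V = 96 kt.
Required ΔP = (96/5.9)^(1/0.669) = 16.271^1.495 ≈ 64.68 mb.
P_c ≤ 1007 − 64.68 = 942.32, so the highest integer P_c is 942 mb.

942 mb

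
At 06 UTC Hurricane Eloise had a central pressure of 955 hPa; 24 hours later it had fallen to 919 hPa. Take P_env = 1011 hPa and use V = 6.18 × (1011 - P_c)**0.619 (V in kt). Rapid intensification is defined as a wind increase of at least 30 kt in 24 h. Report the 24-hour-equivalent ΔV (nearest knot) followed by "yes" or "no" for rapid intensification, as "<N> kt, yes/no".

V₁: ΔP = 56, V ≈ 6.18 × 56^0.619 ≈ 74.66 kt.
V₂: ΔP = 92, V ≈ 6.18 × 92^0.619 ≈ 101.53 kt.
ΔV over 24 h = 26.87 kt → 24 h equivalent = 26.87 × 24/24 ≈ 26.87 kt.
27 kt < 30 kt ⇒ not rapid intensification.

27 kt, no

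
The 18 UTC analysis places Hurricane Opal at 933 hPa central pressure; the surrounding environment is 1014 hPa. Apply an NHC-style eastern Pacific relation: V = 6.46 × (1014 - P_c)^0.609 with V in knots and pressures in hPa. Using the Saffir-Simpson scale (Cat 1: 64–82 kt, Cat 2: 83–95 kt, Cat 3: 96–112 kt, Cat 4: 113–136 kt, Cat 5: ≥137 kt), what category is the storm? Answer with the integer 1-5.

2

ΔP = 1014 − 933 = 81 hPa.
V ≈ 6.46 × 81^0.609 = 6.46 × 14.53 ≈ 94 kt.
94 kt falls in the Category 2 band.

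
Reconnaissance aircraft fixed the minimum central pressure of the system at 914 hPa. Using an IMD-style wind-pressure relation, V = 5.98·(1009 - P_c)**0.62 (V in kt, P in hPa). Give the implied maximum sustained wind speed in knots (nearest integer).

ΔP = 1009 − 914 = 95 hPa.
95^0.62 ≈ 16.834.
V ≈ 5.98 × 16.834 ≈ 100.7 kt.

101 kt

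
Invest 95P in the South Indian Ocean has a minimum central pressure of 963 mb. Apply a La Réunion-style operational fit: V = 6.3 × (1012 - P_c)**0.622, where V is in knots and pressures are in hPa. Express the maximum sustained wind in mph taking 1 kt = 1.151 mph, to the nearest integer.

82 mph

ΔP = 1012 − 963 = 49 mb.
V ≈ 6.3 × 49^0.622 = 6.3 × 11.254 ≈ 70.899 kt.
70.899 × 1.151 ≈ 81.61 mph → 82 mph.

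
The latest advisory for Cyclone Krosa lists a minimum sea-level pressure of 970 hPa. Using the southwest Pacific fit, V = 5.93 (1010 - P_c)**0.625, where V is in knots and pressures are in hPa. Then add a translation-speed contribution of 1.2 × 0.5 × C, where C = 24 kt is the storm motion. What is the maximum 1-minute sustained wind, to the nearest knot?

74 kt

ΔP = 1010 − 970 = 40 hPa.
40^0.625 ≈ 10.030.
V ≈ 5.93 × 10.030 ≈ 59.5 kt.
Translation term: 1.2 × 0.5 × 24 = 14.4 kt.
Corrected V ≈ 73.9 kt → 74 kt.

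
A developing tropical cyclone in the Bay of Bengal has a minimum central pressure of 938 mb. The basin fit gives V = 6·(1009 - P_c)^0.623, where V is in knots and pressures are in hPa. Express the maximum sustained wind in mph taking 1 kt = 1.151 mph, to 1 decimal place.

98.3 mph

ΔP = 1009 − 938 = 71 mb.
V ≈ 6 × 71^0.623 = 6 × 14.234 ≈ 85.405 kt.
85.405 × 1.151 ≈ 98.30 mph → 98.3 mph.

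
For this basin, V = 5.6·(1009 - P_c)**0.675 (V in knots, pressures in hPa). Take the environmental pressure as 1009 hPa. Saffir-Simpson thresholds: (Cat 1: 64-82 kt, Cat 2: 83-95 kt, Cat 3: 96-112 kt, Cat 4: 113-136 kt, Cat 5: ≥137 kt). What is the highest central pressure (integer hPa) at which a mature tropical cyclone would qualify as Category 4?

923 hPa

Category 4 begins at V = 113 kt.
Required ΔP = (113/5.6)^(1/0.675) = 20.179^1.481 ≈ 85.74 hPa.
P_c ≤ 1009 − 85.74 = 923.26, so the highest integer P_c is 923 hPa.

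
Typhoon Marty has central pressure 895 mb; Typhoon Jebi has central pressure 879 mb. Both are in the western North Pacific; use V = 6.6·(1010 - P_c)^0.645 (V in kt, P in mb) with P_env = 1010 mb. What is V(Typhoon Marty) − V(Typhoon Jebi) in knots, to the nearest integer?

-12 kt

Typhoon Marty: ΔP = 115; V ≈ 6.6 × 115^0.645 ≈ 140.83 kt.
Typhoon Jebi: ΔP = 131; V ≈ 6.6 × 131^0.645 ≈ 153.17 kt.
Difference ≈ 140.83 − 153.17 = -12.34 → -12 kt.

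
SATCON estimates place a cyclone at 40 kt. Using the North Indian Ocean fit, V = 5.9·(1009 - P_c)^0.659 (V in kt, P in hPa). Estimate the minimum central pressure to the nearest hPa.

ΔP = (V / 5.9)^(1/0.659) = (40/5.9)^1.517.
40/5.9 = 6.780; 6.780^1.517 ≈ 18.25 hPa.
P_c = 1009 − 18.25 = 990.75 ≈ 991 hPa.

991 hPa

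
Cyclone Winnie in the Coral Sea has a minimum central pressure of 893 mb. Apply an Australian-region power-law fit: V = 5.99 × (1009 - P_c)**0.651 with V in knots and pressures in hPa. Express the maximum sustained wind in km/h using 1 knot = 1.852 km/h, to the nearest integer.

ΔP = 1009 − 893 = 116 mb.
V ≈ 5.99 × 116^0.651 = 5.99 × 22.078 ≈ 132.248 kt.
132.248 × 1.852 ≈ 244.92 km/h → 245 km/h.

245 km/h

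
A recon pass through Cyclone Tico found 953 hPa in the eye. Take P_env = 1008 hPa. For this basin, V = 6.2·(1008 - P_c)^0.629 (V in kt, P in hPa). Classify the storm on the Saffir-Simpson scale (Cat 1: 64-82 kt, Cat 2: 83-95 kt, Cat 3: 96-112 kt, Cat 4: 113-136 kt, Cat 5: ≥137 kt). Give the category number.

1

ΔP = 1008 − 953 = 55 hPa.
V ≈ 6.2 × 55^0.629 = 6.2 × 12.44 ≈ 77 kt.
77 kt falls in the Category 1 band.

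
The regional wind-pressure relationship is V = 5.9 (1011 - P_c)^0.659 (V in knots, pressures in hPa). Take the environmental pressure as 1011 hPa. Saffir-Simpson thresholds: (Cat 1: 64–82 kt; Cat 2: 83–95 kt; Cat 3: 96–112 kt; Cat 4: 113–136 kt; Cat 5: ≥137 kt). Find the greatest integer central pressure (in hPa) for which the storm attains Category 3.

Category 3 begins at V = 96 kt.
Required ΔP = (96/5.9)^(1/0.659) = 16.271^1.517 ≈ 68.91 hPa.
P_c ≤ 1011 − 68.91 = 942.09, so the highest integer P_c is 942 hPa.

942 hPa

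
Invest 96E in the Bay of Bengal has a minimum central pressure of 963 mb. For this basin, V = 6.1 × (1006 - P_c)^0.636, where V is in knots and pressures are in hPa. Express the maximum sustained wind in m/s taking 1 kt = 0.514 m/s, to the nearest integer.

ΔP = 1006 − 963 = 43 mb.
V ≈ 6.1 × 43^0.636 = 6.1 × 10.937 ≈ 66.714 kt.
66.714 × 0.514 ≈ 34.29 m/s → 34 m/s.

34 m/s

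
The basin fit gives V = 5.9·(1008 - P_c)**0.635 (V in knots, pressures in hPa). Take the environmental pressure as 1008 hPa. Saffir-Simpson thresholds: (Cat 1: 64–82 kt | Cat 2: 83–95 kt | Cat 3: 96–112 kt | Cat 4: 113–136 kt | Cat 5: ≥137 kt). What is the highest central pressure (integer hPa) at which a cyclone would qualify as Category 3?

Category 3 begins at V = 96 kt.
Required ΔP = (96/5.9)^(1/0.635) = 16.271^1.575 ≈ 80.86 hPa.
P_c ≤ 1008 − 80.86 = 927.14, so the highest integer P_c is 927 hPa.

927 hPa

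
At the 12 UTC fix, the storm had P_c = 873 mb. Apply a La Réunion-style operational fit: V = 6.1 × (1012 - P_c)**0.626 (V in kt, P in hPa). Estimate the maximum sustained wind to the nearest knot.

ΔP = 1012 − 873 = 139 mb.
139^0.626 ≈ 21.955.
V ≈ 6.1 × 21.955 ≈ 133.9 kt.

134 kt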